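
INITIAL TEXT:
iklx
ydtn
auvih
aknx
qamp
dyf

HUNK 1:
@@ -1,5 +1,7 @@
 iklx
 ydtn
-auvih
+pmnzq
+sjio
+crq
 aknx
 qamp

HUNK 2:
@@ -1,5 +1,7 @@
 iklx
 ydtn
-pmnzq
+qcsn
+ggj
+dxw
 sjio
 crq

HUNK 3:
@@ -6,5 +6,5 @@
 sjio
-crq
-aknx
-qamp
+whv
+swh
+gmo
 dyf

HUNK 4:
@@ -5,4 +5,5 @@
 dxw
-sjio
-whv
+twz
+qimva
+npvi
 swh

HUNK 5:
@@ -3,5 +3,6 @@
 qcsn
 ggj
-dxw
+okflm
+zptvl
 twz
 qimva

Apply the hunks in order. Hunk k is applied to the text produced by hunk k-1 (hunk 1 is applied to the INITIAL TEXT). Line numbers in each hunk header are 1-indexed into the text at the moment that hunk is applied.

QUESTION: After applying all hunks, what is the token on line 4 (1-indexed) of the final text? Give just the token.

Answer: ggj

Derivation:
Hunk 1: at line 1 remove [auvih] add [pmnzq,sjio,crq] -> 8 lines: iklx ydtn pmnzq sjio crq aknx qamp dyf
Hunk 2: at line 1 remove [pmnzq] add [qcsn,ggj,dxw] -> 10 lines: iklx ydtn qcsn ggj dxw sjio crq aknx qamp dyf
Hunk 3: at line 6 remove [crq,aknx,qamp] add [whv,swh,gmo] -> 10 lines: iklx ydtn qcsn ggj dxw sjio whv swh gmo dyf
Hunk 4: at line 5 remove [sjio,whv] add [twz,qimva,npvi] -> 11 lines: iklx ydtn qcsn ggj dxw twz qimva npvi swh gmo dyf
Hunk 5: at line 3 remove [dxw] add [okflm,zptvl] -> 12 lines: iklx ydtn qcsn ggj okflm zptvl twz qimva npvi swh gmo dyf
Final line 4: ggj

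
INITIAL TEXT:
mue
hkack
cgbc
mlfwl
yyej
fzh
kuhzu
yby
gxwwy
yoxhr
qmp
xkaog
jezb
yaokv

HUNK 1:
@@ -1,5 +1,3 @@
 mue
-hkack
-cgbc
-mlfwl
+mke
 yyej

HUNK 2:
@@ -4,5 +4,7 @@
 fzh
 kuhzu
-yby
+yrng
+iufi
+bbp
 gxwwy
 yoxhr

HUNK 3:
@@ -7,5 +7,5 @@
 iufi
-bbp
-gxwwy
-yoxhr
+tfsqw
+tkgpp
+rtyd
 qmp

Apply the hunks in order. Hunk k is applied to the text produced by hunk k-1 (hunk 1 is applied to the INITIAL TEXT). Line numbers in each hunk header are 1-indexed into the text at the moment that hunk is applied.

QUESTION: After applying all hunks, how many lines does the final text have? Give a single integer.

Answer: 14

Derivation:
Hunk 1: at line 1 remove [hkack,cgbc,mlfwl] add [mke] -> 12 lines: mue mke yyej fzh kuhzu yby gxwwy yoxhr qmp xkaog jezb yaokv
Hunk 2: at line 4 remove [yby] add [yrng,iufi,bbp] -> 14 lines: mue mke yyej fzh kuhzu yrng iufi bbp gxwwy yoxhr qmp xkaog jezb yaokv
Hunk 3: at line 7 remove [bbp,gxwwy,yoxhr] add [tfsqw,tkgpp,rtyd] -> 14 lines: mue mke yyej fzh kuhzu yrng iufi tfsqw tkgpp rtyd qmp xkaog jezb yaokv
Final line count: 14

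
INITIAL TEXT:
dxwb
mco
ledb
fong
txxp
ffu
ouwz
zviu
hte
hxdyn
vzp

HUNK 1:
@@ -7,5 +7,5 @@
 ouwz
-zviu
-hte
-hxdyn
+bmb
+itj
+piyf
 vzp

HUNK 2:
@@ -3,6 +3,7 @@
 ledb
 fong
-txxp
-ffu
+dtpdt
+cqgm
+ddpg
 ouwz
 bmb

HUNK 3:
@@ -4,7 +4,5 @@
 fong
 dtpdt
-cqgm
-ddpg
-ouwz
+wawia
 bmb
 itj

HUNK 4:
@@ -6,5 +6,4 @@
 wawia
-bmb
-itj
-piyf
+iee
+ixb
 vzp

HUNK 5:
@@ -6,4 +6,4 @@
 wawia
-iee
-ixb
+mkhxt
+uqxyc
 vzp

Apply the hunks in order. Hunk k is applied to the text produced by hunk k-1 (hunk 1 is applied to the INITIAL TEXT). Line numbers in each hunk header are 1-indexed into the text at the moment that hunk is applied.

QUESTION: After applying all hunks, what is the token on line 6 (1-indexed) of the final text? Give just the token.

Answer: wawia

Derivation:
Hunk 1: at line 7 remove [zviu,hte,hxdyn] add [bmb,itj,piyf] -> 11 lines: dxwb mco ledb fong txxp ffu ouwz bmb itj piyf vzp
Hunk 2: at line 3 remove [txxp,ffu] add [dtpdt,cqgm,ddpg] -> 12 lines: dxwb mco ledb fong dtpdt cqgm ddpg ouwz bmb itj piyf vzp
Hunk 3: at line 4 remove [cqgm,ddpg,ouwz] add [wawia] -> 10 lines: dxwb mco ledb fong dtpdt wawia bmb itj piyf vzp
Hunk 4: at line 6 remove [bmb,itj,piyf] add [iee,ixb] -> 9 lines: dxwb mco ledb fong dtpdt wawia iee ixb vzp
Hunk 5: at line 6 remove [iee,ixb] add [mkhxt,uqxyc] -> 9 lines: dxwb mco ledb fong dtpdt wawia mkhxt uqxyc vzp
Final line 6: wawia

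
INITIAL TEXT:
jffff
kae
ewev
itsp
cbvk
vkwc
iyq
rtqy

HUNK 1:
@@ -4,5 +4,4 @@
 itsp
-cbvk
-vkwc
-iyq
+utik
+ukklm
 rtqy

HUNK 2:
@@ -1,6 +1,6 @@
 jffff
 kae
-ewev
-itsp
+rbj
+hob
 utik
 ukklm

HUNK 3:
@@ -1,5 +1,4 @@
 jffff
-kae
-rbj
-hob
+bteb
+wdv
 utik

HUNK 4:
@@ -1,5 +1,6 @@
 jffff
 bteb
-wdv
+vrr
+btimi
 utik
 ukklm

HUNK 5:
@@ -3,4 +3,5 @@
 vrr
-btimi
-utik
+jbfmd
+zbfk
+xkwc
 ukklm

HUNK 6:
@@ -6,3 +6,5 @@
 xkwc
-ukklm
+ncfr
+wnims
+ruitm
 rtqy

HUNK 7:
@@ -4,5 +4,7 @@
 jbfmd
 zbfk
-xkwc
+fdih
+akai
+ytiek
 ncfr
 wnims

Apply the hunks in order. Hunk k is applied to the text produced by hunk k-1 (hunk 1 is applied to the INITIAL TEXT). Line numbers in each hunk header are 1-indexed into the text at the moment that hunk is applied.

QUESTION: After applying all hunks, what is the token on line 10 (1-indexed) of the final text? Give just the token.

Answer: wnims

Derivation:
Hunk 1: at line 4 remove [cbvk,vkwc,iyq] add [utik,ukklm] -> 7 lines: jffff kae ewev itsp utik ukklm rtqy
Hunk 2: at line 1 remove [ewev,itsp] add [rbj,hob] -> 7 lines: jffff kae rbj hob utik ukklm rtqy
Hunk 3: at line 1 remove [kae,rbj,hob] add [bteb,wdv] -> 6 lines: jffff bteb wdv utik ukklm rtqy
Hunk 4: at line 1 remove [wdv] add [vrr,btimi] -> 7 lines: jffff bteb vrr btimi utik ukklm rtqy
Hunk 5: at line 3 remove [btimi,utik] add [jbfmd,zbfk,xkwc] -> 8 lines: jffff bteb vrr jbfmd zbfk xkwc ukklm rtqy
Hunk 6: at line 6 remove [ukklm] add [ncfr,wnims,ruitm] -> 10 lines: jffff bteb vrr jbfmd zbfk xkwc ncfr wnims ruitm rtqy
Hunk 7: at line 4 remove [xkwc] add [fdih,akai,ytiek] -> 12 lines: jffff bteb vrr jbfmd zbfk fdih akai ytiek ncfr wnims ruitm rtqy
Final line 10: wnims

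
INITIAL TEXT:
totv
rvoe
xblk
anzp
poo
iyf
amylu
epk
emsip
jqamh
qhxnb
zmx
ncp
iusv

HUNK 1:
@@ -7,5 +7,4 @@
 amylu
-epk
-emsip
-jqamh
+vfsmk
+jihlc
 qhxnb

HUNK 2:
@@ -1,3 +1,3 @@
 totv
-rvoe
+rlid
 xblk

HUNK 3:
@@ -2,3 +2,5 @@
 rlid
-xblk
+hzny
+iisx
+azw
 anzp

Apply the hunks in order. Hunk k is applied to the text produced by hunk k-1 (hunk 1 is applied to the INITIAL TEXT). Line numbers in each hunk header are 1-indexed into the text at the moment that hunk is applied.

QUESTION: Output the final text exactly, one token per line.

Answer: totv
rlid
hzny
iisx
azw
anzp
poo
iyf
amylu
vfsmk
jihlc
qhxnb
zmx
ncp
iusv

Derivation:
Hunk 1: at line 7 remove [epk,emsip,jqamh] add [vfsmk,jihlc] -> 13 lines: totv rvoe xblk anzp poo iyf amylu vfsmk jihlc qhxnb zmx ncp iusv
Hunk 2: at line 1 remove [rvoe] add [rlid] -> 13 lines: totv rlid xblk anzp poo iyf amylu vfsmk jihlc qhxnb zmx ncp iusv
Hunk 3: at line 2 remove [xblk] add [hzny,iisx,azw] -> 15 lines: totv rlid hzny iisx azw anzp poo iyf amylu vfsmk jihlc qhxnb zmx ncp iusv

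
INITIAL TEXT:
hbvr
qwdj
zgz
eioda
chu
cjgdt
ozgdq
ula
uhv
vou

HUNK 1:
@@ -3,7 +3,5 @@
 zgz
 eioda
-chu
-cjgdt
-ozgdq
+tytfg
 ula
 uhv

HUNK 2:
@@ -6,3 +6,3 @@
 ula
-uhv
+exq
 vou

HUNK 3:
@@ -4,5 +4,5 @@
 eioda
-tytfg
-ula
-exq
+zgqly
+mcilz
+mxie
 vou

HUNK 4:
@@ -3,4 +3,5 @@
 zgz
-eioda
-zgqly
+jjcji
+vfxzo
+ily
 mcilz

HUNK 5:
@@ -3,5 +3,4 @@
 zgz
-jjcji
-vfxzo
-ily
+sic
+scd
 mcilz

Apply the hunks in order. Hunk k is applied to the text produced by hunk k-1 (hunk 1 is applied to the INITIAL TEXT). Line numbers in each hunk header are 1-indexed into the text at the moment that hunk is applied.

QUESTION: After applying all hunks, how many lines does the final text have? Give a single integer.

Hunk 1: at line 3 remove [chu,cjgdt,ozgdq] add [tytfg] -> 8 lines: hbvr qwdj zgz eioda tytfg ula uhv vou
Hunk 2: at line 6 remove [uhv] add [exq] -> 8 lines: hbvr qwdj zgz eioda tytfg ula exq vou
Hunk 3: at line 4 remove [tytfg,ula,exq] add [zgqly,mcilz,mxie] -> 8 lines: hbvr qwdj zgz eioda zgqly mcilz mxie vou
Hunk 4: at line 3 remove [eioda,zgqly] add [jjcji,vfxzo,ily] -> 9 lines: hbvr qwdj zgz jjcji vfxzo ily mcilz mxie vou
Hunk 5: at line 3 remove [jjcji,vfxzo,ily] add [sic,scd] -> 8 lines: hbvr qwdj zgz sic scd mcilz mxie vou
Final line count: 8

Answer: 8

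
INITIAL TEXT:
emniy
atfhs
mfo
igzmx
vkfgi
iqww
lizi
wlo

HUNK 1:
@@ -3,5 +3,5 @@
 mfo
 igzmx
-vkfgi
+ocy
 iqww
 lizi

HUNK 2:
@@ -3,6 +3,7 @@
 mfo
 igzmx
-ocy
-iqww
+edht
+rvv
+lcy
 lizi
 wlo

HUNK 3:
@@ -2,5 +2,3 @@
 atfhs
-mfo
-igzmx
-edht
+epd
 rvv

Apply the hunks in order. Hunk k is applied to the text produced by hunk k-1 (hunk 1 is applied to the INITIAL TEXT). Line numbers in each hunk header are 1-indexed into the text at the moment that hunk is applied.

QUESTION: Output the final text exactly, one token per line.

Answer: emniy
atfhs
epd
rvv
lcy
lizi
wlo

Derivation:
Hunk 1: at line 3 remove [vkfgi] add [ocy] -> 8 lines: emniy atfhs mfo igzmx ocy iqww lizi wlo
Hunk 2: at line 3 remove [ocy,iqww] add [edht,rvv,lcy] -> 9 lines: emniy atfhs mfo igzmx edht rvv lcy lizi wlo
Hunk 3: at line 2 remove [mfo,igzmx,edht] add [epd] -> 7 lines: emniy atfhs epd rvv lcy lizi wlo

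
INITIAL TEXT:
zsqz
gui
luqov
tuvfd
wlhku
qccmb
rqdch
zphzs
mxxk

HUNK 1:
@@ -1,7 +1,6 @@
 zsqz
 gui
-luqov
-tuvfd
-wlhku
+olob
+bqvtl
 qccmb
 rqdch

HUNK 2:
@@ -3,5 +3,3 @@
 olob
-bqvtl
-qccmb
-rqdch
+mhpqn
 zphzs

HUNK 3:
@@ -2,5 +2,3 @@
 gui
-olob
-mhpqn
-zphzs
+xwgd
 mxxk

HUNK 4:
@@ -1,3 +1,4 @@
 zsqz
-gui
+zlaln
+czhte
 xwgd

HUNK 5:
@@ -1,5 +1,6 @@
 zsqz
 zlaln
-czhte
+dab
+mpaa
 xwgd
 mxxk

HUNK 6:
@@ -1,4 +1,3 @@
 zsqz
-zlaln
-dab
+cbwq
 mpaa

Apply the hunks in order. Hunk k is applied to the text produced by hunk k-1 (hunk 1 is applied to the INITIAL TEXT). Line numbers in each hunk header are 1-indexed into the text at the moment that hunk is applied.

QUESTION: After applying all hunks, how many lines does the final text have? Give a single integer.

Answer: 5

Derivation:
Hunk 1: at line 1 remove [luqov,tuvfd,wlhku] add [olob,bqvtl] -> 8 lines: zsqz gui olob bqvtl qccmb rqdch zphzs mxxk
Hunk 2: at line 3 remove [bqvtl,qccmb,rqdch] add [mhpqn] -> 6 lines: zsqz gui olob mhpqn zphzs mxxk
Hunk 3: at line 2 remove [olob,mhpqn,zphzs] add [xwgd] -> 4 lines: zsqz gui xwgd mxxk
Hunk 4: at line 1 remove [gui] add [zlaln,czhte] -> 5 lines: zsqz zlaln czhte xwgd mxxk
Hunk 5: at line 1 remove [czhte] add [dab,mpaa] -> 6 lines: zsqz zlaln dab mpaa xwgd mxxk
Hunk 6: at line 1 remove [zlaln,dab] add [cbwq] -> 5 lines: zsqz cbwq mpaa xwgd mxxk
Final line count: 5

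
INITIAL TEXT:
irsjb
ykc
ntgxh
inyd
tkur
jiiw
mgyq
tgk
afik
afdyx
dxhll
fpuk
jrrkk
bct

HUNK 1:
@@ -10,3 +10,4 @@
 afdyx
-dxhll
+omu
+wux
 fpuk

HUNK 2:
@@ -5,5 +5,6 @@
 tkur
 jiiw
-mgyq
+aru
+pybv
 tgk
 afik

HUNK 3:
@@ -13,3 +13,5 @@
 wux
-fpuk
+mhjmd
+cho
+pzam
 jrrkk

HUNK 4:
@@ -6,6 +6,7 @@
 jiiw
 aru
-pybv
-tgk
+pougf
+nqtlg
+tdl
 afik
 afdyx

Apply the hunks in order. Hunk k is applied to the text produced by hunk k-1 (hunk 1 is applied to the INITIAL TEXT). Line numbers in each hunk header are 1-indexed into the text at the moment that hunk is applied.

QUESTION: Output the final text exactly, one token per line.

Hunk 1: at line 10 remove [dxhll] add [omu,wux] -> 15 lines: irsjb ykc ntgxh inyd tkur jiiw mgyq tgk afik afdyx omu wux fpuk jrrkk bct
Hunk 2: at line 5 remove [mgyq] add [aru,pybv] -> 16 lines: irsjb ykc ntgxh inyd tkur jiiw aru pybv tgk afik afdyx omu wux fpuk jrrkk bct
Hunk 3: at line 13 remove [fpuk] add [mhjmd,cho,pzam] -> 18 lines: irsjb ykc ntgxh inyd tkur jiiw aru pybv tgk afik afdyx omu wux mhjmd cho pzam jrrkk bct
Hunk 4: at line 6 remove [pybv,tgk] add [pougf,nqtlg,tdl] -> 19 lines: irsjb ykc ntgxh inyd tkur jiiw aru pougf nqtlg tdl afik afdyx omu wux mhjmd cho pzam jrrkk bct

Answer: irsjb
ykc
ntgxh
inyd
tkur
jiiw
aru
pougf
nqtlg
tdl
afik
afdyx
omu
wux
mhjmd
cho
pzam
jrrkk
bct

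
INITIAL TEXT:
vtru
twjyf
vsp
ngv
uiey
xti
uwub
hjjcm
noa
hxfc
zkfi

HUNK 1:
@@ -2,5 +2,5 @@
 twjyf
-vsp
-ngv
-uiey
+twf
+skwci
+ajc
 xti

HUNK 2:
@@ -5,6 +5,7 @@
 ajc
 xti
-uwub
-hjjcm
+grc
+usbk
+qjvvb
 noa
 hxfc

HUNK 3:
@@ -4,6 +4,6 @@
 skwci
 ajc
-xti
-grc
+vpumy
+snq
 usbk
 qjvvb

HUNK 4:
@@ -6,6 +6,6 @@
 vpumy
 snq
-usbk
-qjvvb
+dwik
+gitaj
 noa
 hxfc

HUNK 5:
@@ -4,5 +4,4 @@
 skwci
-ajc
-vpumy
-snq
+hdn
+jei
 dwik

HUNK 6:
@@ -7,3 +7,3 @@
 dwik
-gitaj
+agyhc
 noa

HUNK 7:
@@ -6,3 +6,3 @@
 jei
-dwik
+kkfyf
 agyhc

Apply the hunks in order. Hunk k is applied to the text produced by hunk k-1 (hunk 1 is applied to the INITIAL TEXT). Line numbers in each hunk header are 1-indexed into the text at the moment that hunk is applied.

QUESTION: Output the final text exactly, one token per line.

Answer: vtru
twjyf
twf
skwci
hdn
jei
kkfyf
agyhc
noa
hxfc
zkfi

Derivation:
Hunk 1: at line 2 remove [vsp,ngv,uiey] add [twf,skwci,ajc] -> 11 lines: vtru twjyf twf skwci ajc xti uwub hjjcm noa hxfc zkfi
Hunk 2: at line 5 remove [uwub,hjjcm] add [grc,usbk,qjvvb] -> 12 lines: vtru twjyf twf skwci ajc xti grc usbk qjvvb noa hxfc zkfi
Hunk 3: at line 4 remove [xti,grc] add [vpumy,snq] -> 12 lines: vtru twjyf twf skwci ajc vpumy snq usbk qjvvb noa hxfc zkfi
Hunk 4: at line 6 remove [usbk,qjvvb] add [dwik,gitaj] -> 12 lines: vtru twjyf twf skwci ajc vpumy snq dwik gitaj noa hxfc zkfi
Hunk 5: at line 4 remove [ajc,vpumy,snq] add [hdn,jei] -> 11 lines: vtru twjyf twf skwci hdn jei dwik gitaj noa hxfc zkfi
Hunk 6: at line 7 remove [gitaj] add [agyhc] -> 11 lines: vtru twjyf twf skwci hdn jei dwik agyhc noa hxfc zkfi
Hunk 7: at line 6 remove [dwik] add [kkfyf] -> 11 lines: vtru twjyf twf skwci hdn jei kkfyf agyhc noa hxfc zkfi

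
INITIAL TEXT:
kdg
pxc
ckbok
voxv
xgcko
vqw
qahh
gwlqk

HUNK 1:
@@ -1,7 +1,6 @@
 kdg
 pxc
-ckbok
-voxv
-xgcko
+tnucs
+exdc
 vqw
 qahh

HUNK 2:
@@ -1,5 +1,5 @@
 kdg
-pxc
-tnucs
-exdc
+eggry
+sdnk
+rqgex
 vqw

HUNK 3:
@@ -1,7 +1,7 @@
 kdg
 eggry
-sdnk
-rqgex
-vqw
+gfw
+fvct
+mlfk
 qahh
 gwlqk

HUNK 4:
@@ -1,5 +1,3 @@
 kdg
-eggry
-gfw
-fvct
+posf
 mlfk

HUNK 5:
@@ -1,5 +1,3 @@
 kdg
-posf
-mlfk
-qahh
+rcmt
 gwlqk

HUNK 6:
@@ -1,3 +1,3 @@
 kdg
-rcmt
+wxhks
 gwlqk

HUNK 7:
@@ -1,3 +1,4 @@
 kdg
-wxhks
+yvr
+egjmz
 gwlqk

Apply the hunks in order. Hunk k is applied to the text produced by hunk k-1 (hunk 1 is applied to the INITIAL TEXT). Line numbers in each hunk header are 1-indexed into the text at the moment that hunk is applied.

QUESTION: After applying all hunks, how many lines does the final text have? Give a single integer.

Hunk 1: at line 1 remove [ckbok,voxv,xgcko] add [tnucs,exdc] -> 7 lines: kdg pxc tnucs exdc vqw qahh gwlqk
Hunk 2: at line 1 remove [pxc,tnucs,exdc] add [eggry,sdnk,rqgex] -> 7 lines: kdg eggry sdnk rqgex vqw qahh gwlqk
Hunk 3: at line 1 remove [sdnk,rqgex,vqw] add [gfw,fvct,mlfk] -> 7 lines: kdg eggry gfw fvct mlfk qahh gwlqk
Hunk 4: at line 1 remove [eggry,gfw,fvct] add [posf] -> 5 lines: kdg posf mlfk qahh gwlqk
Hunk 5: at line 1 remove [posf,mlfk,qahh] add [rcmt] -> 3 lines: kdg rcmt gwlqk
Hunk 6: at line 1 remove [rcmt] add [wxhks] -> 3 lines: kdg wxhks gwlqk
Hunk 7: at line 1 remove [wxhks] add [yvr,egjmz] -> 4 lines: kdg yvr egjmz gwlqk
Final line count: 4

Answer: 4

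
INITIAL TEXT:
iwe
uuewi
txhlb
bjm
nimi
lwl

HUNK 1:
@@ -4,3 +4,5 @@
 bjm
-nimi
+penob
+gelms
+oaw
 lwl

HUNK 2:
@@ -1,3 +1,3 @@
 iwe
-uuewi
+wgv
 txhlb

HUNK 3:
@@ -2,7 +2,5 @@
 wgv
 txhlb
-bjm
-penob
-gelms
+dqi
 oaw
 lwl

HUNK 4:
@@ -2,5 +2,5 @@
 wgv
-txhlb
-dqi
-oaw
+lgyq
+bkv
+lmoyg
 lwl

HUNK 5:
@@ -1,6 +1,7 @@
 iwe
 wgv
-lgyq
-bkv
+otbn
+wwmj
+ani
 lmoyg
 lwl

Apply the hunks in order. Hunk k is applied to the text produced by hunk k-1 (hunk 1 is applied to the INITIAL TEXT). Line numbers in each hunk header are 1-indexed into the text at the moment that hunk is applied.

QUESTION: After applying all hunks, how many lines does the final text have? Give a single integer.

Hunk 1: at line 4 remove [nimi] add [penob,gelms,oaw] -> 8 lines: iwe uuewi txhlb bjm penob gelms oaw lwl
Hunk 2: at line 1 remove [uuewi] add [wgv] -> 8 lines: iwe wgv txhlb bjm penob gelms oaw lwl
Hunk 3: at line 2 remove [bjm,penob,gelms] add [dqi] -> 6 lines: iwe wgv txhlb dqi oaw lwl
Hunk 4: at line 2 remove [txhlb,dqi,oaw] add [lgyq,bkv,lmoyg] -> 6 lines: iwe wgv lgyq bkv lmoyg lwl
Hunk 5: at line 1 remove [lgyq,bkv] add [otbn,wwmj,ani] -> 7 lines: iwe wgv otbn wwmj ani lmoyg lwl
Final line count: 7

Answer: 7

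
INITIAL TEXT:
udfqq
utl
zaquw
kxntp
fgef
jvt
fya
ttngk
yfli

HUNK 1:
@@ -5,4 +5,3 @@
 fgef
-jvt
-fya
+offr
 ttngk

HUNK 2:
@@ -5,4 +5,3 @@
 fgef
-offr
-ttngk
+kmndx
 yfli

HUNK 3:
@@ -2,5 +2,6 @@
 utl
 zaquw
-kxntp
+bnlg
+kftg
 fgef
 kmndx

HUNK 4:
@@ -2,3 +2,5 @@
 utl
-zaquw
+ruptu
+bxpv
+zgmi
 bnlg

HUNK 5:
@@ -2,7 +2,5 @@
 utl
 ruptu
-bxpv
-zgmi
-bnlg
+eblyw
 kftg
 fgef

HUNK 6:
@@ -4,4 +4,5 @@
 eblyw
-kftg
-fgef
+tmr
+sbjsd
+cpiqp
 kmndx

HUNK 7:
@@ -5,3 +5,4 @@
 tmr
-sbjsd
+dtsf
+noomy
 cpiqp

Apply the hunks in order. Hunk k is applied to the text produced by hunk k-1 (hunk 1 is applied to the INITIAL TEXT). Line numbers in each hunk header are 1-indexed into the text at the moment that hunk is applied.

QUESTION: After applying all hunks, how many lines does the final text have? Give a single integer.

Answer: 10

Derivation:
Hunk 1: at line 5 remove [jvt,fya] add [offr] -> 8 lines: udfqq utl zaquw kxntp fgef offr ttngk yfli
Hunk 2: at line 5 remove [offr,ttngk] add [kmndx] -> 7 lines: udfqq utl zaquw kxntp fgef kmndx yfli
Hunk 3: at line 2 remove [kxntp] add [bnlg,kftg] -> 8 lines: udfqq utl zaquw bnlg kftg fgef kmndx yfli
Hunk 4: at line 2 remove [zaquw] add [ruptu,bxpv,zgmi] -> 10 lines: udfqq utl ruptu bxpv zgmi bnlg kftg fgef kmndx yfli
Hunk 5: at line 2 remove [bxpv,zgmi,bnlg] add [eblyw] -> 8 lines: udfqq utl ruptu eblyw kftg fgef kmndx yfli
Hunk 6: at line 4 remove [kftg,fgef] add [tmr,sbjsd,cpiqp] -> 9 lines: udfqq utl ruptu eblyw tmr sbjsd cpiqp kmndx yfli
Hunk 7: at line 5 remove [sbjsd] add [dtsf,noomy] -> 10 lines: udfqq utl ruptu eblyw tmr dtsf noomy cpiqp kmndx yfli
Final line count: 10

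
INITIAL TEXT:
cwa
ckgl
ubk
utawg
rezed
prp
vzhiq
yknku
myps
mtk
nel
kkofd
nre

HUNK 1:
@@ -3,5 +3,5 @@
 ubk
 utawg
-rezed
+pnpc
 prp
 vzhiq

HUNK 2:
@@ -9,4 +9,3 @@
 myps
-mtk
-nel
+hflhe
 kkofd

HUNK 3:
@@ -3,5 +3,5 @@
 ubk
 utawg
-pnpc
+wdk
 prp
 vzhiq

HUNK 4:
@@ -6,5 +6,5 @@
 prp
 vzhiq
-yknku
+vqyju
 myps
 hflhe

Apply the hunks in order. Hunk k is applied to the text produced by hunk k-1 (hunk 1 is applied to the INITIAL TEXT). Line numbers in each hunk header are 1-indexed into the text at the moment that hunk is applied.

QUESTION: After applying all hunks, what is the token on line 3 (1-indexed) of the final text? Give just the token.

Hunk 1: at line 3 remove [rezed] add [pnpc] -> 13 lines: cwa ckgl ubk utawg pnpc prp vzhiq yknku myps mtk nel kkofd nre
Hunk 2: at line 9 remove [mtk,nel] add [hflhe] -> 12 lines: cwa ckgl ubk utawg pnpc prp vzhiq yknku myps hflhe kkofd nre
Hunk 3: at line 3 remove [pnpc] add [wdk] -> 12 lines: cwa ckgl ubk utawg wdk prp vzhiq yknku myps hflhe kkofd nre
Hunk 4: at line 6 remove [yknku] add [vqyju] -> 12 lines: cwa ckgl ubk utawg wdk prp vzhiq vqyju myps hflhe kkofd nre
Final line 3: ubk

Answer: ubk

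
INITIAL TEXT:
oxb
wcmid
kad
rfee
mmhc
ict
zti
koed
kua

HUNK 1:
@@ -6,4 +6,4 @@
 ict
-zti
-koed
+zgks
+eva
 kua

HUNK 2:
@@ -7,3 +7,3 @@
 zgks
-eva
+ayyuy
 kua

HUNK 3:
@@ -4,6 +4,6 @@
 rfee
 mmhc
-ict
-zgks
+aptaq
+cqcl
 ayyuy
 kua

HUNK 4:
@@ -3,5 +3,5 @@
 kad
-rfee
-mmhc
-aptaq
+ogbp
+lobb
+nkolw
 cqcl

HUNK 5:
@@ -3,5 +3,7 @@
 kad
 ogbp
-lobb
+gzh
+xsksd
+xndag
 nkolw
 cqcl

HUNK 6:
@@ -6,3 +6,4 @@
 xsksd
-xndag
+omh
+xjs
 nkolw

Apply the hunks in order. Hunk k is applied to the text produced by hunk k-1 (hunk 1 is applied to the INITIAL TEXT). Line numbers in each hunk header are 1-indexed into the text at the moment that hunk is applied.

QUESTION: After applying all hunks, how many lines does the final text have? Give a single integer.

Hunk 1: at line 6 remove [zti,koed] add [zgks,eva] -> 9 lines: oxb wcmid kad rfee mmhc ict zgks eva kua
Hunk 2: at line 7 remove [eva] add [ayyuy] -> 9 lines: oxb wcmid kad rfee mmhc ict zgks ayyuy kua
Hunk 3: at line 4 remove [ict,zgks] add [aptaq,cqcl] -> 9 lines: oxb wcmid kad rfee mmhc aptaq cqcl ayyuy kua
Hunk 4: at line 3 remove [rfee,mmhc,aptaq] add [ogbp,lobb,nkolw] -> 9 lines: oxb wcmid kad ogbp lobb nkolw cqcl ayyuy kua
Hunk 5: at line 3 remove [lobb] add [gzh,xsksd,xndag] -> 11 lines: oxb wcmid kad ogbp gzh xsksd xndag nkolw cqcl ayyuy kua
Hunk 6: at line 6 remove [xndag] add [omh,xjs] -> 12 lines: oxb wcmid kad ogbp gzh xsksd omh xjs nkolw cqcl ayyuy kua
Final line count: 12

Answer: 12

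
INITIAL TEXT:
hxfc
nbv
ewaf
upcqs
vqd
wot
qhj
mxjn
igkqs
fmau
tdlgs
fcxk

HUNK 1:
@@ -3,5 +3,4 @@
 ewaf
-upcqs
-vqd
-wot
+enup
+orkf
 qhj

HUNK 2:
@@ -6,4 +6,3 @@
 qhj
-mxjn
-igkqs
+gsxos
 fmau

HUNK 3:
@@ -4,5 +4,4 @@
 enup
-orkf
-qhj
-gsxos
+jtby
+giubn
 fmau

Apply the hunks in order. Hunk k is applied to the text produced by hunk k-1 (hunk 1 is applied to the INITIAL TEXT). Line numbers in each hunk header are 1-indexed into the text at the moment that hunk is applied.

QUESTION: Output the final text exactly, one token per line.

Hunk 1: at line 3 remove [upcqs,vqd,wot] add [enup,orkf] -> 11 lines: hxfc nbv ewaf enup orkf qhj mxjn igkqs fmau tdlgs fcxk
Hunk 2: at line 6 remove [mxjn,igkqs] add [gsxos] -> 10 lines: hxfc nbv ewaf enup orkf qhj gsxos fmau tdlgs fcxk
Hunk 3: at line 4 remove [orkf,qhj,gsxos] add [jtby,giubn] -> 9 lines: hxfc nbv ewaf enup jtby giubn fmau tdlgs fcxk

Answer: hxfc
nbv
ewaf
enup
jtby
giubn
fmau
tdlgs
fcxk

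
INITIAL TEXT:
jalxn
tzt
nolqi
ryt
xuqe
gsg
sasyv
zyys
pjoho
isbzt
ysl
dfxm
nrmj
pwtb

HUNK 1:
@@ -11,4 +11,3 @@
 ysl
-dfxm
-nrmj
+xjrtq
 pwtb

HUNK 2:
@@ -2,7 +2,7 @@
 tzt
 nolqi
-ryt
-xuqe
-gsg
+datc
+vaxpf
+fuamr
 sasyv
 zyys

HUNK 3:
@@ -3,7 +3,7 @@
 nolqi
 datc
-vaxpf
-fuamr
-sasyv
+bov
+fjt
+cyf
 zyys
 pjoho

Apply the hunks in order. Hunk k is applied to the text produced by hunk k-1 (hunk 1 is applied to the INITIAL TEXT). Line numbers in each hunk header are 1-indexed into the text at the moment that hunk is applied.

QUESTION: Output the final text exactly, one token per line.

Answer: jalxn
tzt
nolqi
datc
bov
fjt
cyf
zyys
pjoho
isbzt
ysl
xjrtq
pwtb

Derivation:
Hunk 1: at line 11 remove [dfxm,nrmj] add [xjrtq] -> 13 lines: jalxn tzt nolqi ryt xuqe gsg sasyv zyys pjoho isbzt ysl xjrtq pwtb
Hunk 2: at line 2 remove [ryt,xuqe,gsg] add [datc,vaxpf,fuamr] -> 13 lines: jalxn tzt nolqi datc vaxpf fuamr sasyv zyys pjoho isbzt ysl xjrtq pwtb
Hunk 3: at line 3 remove [vaxpf,fuamr,sasyv] add [bov,fjt,cyf] -> 13 lines: jalxn tzt nolqi datc bov fjt cyf zyys pjoho isbzt ysl xjrtq pwtb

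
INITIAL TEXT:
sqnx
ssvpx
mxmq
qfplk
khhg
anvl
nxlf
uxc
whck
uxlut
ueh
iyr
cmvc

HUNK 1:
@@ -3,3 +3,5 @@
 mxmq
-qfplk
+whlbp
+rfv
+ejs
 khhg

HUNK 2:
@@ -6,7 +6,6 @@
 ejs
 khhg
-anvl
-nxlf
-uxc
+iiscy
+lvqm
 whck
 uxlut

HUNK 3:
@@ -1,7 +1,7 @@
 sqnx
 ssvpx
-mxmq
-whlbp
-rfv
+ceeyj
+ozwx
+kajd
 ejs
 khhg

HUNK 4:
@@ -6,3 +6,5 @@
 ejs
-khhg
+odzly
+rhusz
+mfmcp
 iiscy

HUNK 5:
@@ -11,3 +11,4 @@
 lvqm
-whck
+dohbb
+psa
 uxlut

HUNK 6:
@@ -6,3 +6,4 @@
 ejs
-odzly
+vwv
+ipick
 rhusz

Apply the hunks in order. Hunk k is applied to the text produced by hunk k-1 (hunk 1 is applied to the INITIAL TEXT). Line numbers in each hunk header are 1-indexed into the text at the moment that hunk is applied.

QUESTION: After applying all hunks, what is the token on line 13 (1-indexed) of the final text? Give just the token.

Hunk 1: at line 3 remove [qfplk] add [whlbp,rfv,ejs] -> 15 lines: sqnx ssvpx mxmq whlbp rfv ejs khhg anvl nxlf uxc whck uxlut ueh iyr cmvc
Hunk 2: at line 6 remove [anvl,nxlf,uxc] add [iiscy,lvqm] -> 14 lines: sqnx ssvpx mxmq whlbp rfv ejs khhg iiscy lvqm whck uxlut ueh iyr cmvc
Hunk 3: at line 1 remove [mxmq,whlbp,rfv] add [ceeyj,ozwx,kajd] -> 14 lines: sqnx ssvpx ceeyj ozwx kajd ejs khhg iiscy lvqm whck uxlut ueh iyr cmvc
Hunk 4: at line 6 remove [khhg] add [odzly,rhusz,mfmcp] -> 16 lines: sqnx ssvpx ceeyj ozwx kajd ejs odzly rhusz mfmcp iiscy lvqm whck uxlut ueh iyr cmvc
Hunk 5: at line 11 remove [whck] add [dohbb,psa] -> 17 lines: sqnx ssvpx ceeyj ozwx kajd ejs odzly rhusz mfmcp iiscy lvqm dohbb psa uxlut ueh iyr cmvc
Hunk 6: at line 6 remove [odzly] add [vwv,ipick] -> 18 lines: sqnx ssvpx ceeyj ozwx kajd ejs vwv ipick rhusz mfmcp iiscy lvqm dohbb psa uxlut ueh iyr cmvc
Final line 13: dohbb

Answer: dohbb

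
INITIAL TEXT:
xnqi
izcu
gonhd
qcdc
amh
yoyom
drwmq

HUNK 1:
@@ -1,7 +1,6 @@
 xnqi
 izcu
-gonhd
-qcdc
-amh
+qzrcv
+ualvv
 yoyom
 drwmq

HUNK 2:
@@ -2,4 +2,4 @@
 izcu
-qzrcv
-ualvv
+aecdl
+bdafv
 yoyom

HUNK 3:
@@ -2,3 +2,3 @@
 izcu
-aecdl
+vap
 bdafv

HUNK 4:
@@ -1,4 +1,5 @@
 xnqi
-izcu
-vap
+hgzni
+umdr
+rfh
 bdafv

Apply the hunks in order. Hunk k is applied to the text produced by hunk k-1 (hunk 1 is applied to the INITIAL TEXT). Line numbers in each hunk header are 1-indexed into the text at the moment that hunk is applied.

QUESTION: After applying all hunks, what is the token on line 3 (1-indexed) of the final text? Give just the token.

Hunk 1: at line 1 remove [gonhd,qcdc,amh] add [qzrcv,ualvv] -> 6 lines: xnqi izcu qzrcv ualvv yoyom drwmq
Hunk 2: at line 2 remove [qzrcv,ualvv] add [aecdl,bdafv] -> 6 lines: xnqi izcu aecdl bdafv yoyom drwmq
Hunk 3: at line 2 remove [aecdl] add [vap] -> 6 lines: xnqi izcu vap bdafv yoyom drwmq
Hunk 4: at line 1 remove [izcu,vap] add [hgzni,umdr,rfh] -> 7 lines: xnqi hgzni umdr rfh bdafv yoyom drwmq
Final line 3: umdr

Answer: umdr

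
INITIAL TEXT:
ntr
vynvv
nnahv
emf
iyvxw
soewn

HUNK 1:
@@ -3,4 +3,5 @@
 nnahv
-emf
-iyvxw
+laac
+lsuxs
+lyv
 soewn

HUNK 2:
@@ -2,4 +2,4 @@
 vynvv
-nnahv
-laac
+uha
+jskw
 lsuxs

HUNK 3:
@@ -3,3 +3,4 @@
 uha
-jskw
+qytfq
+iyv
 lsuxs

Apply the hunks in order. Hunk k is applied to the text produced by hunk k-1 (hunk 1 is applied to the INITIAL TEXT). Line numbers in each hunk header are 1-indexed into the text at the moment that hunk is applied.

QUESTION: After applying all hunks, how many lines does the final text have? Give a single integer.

Hunk 1: at line 3 remove [emf,iyvxw] add [laac,lsuxs,lyv] -> 7 lines: ntr vynvv nnahv laac lsuxs lyv soewn
Hunk 2: at line 2 remove [nnahv,laac] add [uha,jskw] -> 7 lines: ntr vynvv uha jskw lsuxs lyv soewn
Hunk 3: at line 3 remove [jskw] add [qytfq,iyv] -> 8 lines: ntr vynvv uha qytfq iyv lsuxs lyv soewn
Final line count: 8

Answer: 8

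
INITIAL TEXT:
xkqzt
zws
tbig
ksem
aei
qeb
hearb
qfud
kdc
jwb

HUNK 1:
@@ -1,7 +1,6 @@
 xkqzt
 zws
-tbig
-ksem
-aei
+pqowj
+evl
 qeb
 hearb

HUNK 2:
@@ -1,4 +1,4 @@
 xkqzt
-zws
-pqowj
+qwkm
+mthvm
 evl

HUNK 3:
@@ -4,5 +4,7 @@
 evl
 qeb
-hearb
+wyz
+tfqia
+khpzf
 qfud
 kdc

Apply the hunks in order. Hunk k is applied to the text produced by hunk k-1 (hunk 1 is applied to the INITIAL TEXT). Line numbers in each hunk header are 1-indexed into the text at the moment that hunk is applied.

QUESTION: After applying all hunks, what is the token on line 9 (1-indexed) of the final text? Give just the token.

Hunk 1: at line 1 remove [tbig,ksem,aei] add [pqowj,evl] -> 9 lines: xkqzt zws pqowj evl qeb hearb qfud kdc jwb
Hunk 2: at line 1 remove [zws,pqowj] add [qwkm,mthvm] -> 9 lines: xkqzt qwkm mthvm evl qeb hearb qfud kdc jwb
Hunk 3: at line 4 remove [hearb] add [wyz,tfqia,khpzf] -> 11 lines: xkqzt qwkm mthvm evl qeb wyz tfqia khpzf qfud kdc jwb
Final line 9: qfud

Answer: qfud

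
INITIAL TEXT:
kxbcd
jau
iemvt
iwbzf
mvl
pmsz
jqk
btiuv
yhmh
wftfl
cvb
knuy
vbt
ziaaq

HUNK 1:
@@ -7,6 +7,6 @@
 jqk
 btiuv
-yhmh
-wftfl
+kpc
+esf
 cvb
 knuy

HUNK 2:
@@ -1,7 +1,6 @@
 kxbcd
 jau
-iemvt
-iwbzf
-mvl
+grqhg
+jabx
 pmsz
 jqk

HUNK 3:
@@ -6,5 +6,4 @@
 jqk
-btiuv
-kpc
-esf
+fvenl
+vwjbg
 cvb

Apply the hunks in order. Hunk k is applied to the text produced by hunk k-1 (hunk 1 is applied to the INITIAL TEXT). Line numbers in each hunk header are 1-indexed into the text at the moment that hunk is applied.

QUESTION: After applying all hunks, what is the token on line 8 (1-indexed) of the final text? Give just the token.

Hunk 1: at line 7 remove [yhmh,wftfl] add [kpc,esf] -> 14 lines: kxbcd jau iemvt iwbzf mvl pmsz jqk btiuv kpc esf cvb knuy vbt ziaaq
Hunk 2: at line 1 remove [iemvt,iwbzf,mvl] add [grqhg,jabx] -> 13 lines: kxbcd jau grqhg jabx pmsz jqk btiuv kpc esf cvb knuy vbt ziaaq
Hunk 3: at line 6 remove [btiuv,kpc,esf] add [fvenl,vwjbg] -> 12 lines: kxbcd jau grqhg jabx pmsz jqk fvenl vwjbg cvb knuy vbt ziaaq
Final line 8: vwjbg

Answer: vwjbg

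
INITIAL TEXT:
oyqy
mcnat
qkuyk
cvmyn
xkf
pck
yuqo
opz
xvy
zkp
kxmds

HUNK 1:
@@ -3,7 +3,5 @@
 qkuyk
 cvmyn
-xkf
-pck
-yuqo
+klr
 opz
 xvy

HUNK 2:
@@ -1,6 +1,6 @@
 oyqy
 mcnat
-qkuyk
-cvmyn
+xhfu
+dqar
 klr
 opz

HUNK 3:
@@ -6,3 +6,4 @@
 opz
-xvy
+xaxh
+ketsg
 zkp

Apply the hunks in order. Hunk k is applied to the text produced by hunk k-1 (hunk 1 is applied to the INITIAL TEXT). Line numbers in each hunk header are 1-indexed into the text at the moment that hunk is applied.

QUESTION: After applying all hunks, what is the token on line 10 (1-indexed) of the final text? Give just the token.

Answer: kxmds

Derivation:
Hunk 1: at line 3 remove [xkf,pck,yuqo] add [klr] -> 9 lines: oyqy mcnat qkuyk cvmyn klr opz xvy zkp kxmds
Hunk 2: at line 1 remove [qkuyk,cvmyn] add [xhfu,dqar] -> 9 lines: oyqy mcnat xhfu dqar klr opz xvy zkp kxmds
Hunk 3: at line 6 remove [xvy] add [xaxh,ketsg] -> 10 lines: oyqy mcnat xhfu dqar klr opz xaxh ketsg zkp kxmds
Final line 10: kxmds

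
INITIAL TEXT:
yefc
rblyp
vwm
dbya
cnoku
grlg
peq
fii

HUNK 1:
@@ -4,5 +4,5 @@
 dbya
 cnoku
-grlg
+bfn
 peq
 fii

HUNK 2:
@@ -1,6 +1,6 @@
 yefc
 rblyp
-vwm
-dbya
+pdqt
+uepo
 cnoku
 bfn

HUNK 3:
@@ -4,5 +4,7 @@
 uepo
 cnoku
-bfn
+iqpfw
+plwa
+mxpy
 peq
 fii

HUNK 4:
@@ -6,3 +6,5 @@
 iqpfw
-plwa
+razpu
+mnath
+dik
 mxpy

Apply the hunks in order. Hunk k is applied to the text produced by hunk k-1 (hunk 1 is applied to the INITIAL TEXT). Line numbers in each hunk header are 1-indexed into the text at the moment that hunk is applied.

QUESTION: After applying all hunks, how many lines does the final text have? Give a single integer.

Hunk 1: at line 4 remove [grlg] add [bfn] -> 8 lines: yefc rblyp vwm dbya cnoku bfn peq fii
Hunk 2: at line 1 remove [vwm,dbya] add [pdqt,uepo] -> 8 lines: yefc rblyp pdqt uepo cnoku bfn peq fii
Hunk 3: at line 4 remove [bfn] add [iqpfw,plwa,mxpy] -> 10 lines: yefc rblyp pdqt uepo cnoku iqpfw plwa mxpy peq fii
Hunk 4: at line 6 remove [plwa] add [razpu,mnath,dik] -> 12 lines: yefc rblyp pdqt uepo cnoku iqpfw razpu mnath dik mxpy peq fii
Final line count: 12

Answer: 12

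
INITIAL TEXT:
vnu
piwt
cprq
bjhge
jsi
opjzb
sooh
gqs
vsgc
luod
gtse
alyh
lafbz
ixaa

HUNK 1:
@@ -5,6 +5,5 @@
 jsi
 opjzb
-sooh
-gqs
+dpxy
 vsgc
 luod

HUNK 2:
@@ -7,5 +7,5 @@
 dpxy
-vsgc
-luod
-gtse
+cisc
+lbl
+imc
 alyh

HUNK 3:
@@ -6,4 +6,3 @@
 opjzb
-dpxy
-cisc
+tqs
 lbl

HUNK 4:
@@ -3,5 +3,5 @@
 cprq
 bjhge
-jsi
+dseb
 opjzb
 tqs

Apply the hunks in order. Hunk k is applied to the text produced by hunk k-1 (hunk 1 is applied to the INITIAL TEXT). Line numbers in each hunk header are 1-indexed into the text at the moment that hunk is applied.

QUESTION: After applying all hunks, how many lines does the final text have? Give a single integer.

Answer: 12

Derivation:
Hunk 1: at line 5 remove [sooh,gqs] add [dpxy] -> 13 lines: vnu piwt cprq bjhge jsi opjzb dpxy vsgc luod gtse alyh lafbz ixaa
Hunk 2: at line 7 remove [vsgc,luod,gtse] add [cisc,lbl,imc] -> 13 lines: vnu piwt cprq bjhge jsi opjzb dpxy cisc lbl imc alyh lafbz ixaa
Hunk 3: at line 6 remove [dpxy,cisc] add [tqs] -> 12 lines: vnu piwt cprq bjhge jsi opjzb tqs lbl imc alyh lafbz ixaa
Hunk 4: at line 3 remove [jsi] add [dseb] -> 12 lines: vnu piwt cprq bjhge dseb opjzb tqs lbl imc alyh lafbz ixaa
Final line count: 12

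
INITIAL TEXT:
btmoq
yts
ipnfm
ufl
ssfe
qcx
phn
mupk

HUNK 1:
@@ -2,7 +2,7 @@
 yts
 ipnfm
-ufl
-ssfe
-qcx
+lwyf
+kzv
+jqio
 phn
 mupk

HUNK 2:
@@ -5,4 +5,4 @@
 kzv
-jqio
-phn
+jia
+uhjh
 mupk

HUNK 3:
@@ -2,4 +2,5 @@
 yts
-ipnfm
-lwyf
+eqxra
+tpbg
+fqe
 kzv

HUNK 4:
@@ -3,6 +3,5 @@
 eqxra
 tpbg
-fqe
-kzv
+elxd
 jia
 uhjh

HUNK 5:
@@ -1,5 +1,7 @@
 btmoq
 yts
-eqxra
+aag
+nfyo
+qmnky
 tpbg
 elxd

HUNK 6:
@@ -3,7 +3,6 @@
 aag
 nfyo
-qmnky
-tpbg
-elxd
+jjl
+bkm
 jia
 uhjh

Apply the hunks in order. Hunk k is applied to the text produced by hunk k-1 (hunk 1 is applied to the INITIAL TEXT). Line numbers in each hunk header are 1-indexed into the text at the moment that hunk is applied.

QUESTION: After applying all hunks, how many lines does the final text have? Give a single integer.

Hunk 1: at line 2 remove [ufl,ssfe,qcx] add [lwyf,kzv,jqio] -> 8 lines: btmoq yts ipnfm lwyf kzv jqio phn mupk
Hunk 2: at line 5 remove [jqio,phn] add [jia,uhjh] -> 8 lines: btmoq yts ipnfm lwyf kzv jia uhjh mupk
Hunk 3: at line 2 remove [ipnfm,lwyf] add [eqxra,tpbg,fqe] -> 9 lines: btmoq yts eqxra tpbg fqe kzv jia uhjh mupk
Hunk 4: at line 3 remove [fqe,kzv] add [elxd] -> 8 lines: btmoq yts eqxra tpbg elxd jia uhjh mupk
Hunk 5: at line 1 remove [eqxra] add [aag,nfyo,qmnky] -> 10 lines: btmoq yts aag nfyo qmnky tpbg elxd jia uhjh mupk
Hunk 6: at line 3 remove [qmnky,tpbg,elxd] add [jjl,bkm] -> 9 lines: btmoq yts aag nfyo jjl bkm jia uhjh mupk
Final line count: 9

Answer: 9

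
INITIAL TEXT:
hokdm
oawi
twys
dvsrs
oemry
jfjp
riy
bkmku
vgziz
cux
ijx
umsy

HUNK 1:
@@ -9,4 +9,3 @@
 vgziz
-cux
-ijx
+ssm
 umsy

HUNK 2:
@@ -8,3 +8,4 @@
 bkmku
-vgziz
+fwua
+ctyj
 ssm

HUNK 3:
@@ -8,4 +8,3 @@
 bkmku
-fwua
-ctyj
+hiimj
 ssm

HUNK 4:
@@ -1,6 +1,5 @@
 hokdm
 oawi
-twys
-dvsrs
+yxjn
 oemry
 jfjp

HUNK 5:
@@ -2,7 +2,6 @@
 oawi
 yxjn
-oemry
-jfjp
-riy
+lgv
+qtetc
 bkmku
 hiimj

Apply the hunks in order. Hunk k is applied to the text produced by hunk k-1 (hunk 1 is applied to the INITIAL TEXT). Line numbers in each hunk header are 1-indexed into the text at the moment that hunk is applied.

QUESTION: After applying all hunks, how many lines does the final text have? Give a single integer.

Answer: 9

Derivation:
Hunk 1: at line 9 remove [cux,ijx] add [ssm] -> 11 lines: hokdm oawi twys dvsrs oemry jfjp riy bkmku vgziz ssm umsy
Hunk 2: at line 8 remove [vgziz] add [fwua,ctyj] -> 12 lines: hokdm oawi twys dvsrs oemry jfjp riy bkmku fwua ctyj ssm umsy
Hunk 3: at line 8 remove [fwua,ctyj] add [hiimj] -> 11 lines: hokdm oawi twys dvsrs oemry jfjp riy bkmku hiimj ssm umsy
Hunk 4: at line 1 remove [twys,dvsrs] add [yxjn] -> 10 lines: hokdm oawi yxjn oemry jfjp riy bkmku hiimj ssm umsy
Hunk 5: at line 2 remove [oemry,jfjp,riy] add [lgv,qtetc] -> 9 lines: hokdm oawi yxjn lgv qtetc bkmku hiimj ssm umsy
Final line count: 9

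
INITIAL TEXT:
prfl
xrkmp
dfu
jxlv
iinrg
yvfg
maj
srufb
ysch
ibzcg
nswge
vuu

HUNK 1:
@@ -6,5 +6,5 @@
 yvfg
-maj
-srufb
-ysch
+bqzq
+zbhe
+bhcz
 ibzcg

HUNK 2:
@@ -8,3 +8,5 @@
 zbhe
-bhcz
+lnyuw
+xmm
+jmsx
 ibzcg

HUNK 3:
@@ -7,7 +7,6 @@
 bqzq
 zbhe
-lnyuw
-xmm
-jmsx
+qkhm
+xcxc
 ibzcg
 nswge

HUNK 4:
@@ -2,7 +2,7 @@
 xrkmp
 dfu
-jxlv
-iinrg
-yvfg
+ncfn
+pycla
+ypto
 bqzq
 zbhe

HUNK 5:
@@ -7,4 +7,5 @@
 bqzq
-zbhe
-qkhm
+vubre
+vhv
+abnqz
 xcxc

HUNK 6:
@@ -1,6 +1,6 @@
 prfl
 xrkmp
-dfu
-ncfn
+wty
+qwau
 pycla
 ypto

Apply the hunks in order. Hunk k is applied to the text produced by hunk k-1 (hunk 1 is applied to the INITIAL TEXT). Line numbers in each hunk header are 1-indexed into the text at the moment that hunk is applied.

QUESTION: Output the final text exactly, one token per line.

Hunk 1: at line 6 remove [maj,srufb,ysch] add [bqzq,zbhe,bhcz] -> 12 lines: prfl xrkmp dfu jxlv iinrg yvfg bqzq zbhe bhcz ibzcg nswge vuu
Hunk 2: at line 8 remove [bhcz] add [lnyuw,xmm,jmsx] -> 14 lines: prfl xrkmp dfu jxlv iinrg yvfg bqzq zbhe lnyuw xmm jmsx ibzcg nswge vuu
Hunk 3: at line 7 remove [lnyuw,xmm,jmsx] add [qkhm,xcxc] -> 13 lines: prfl xrkmp dfu jxlv iinrg yvfg bqzq zbhe qkhm xcxc ibzcg nswge vuu
Hunk 4: at line 2 remove [jxlv,iinrg,yvfg] add [ncfn,pycla,ypto] -> 13 lines: prfl xrkmp dfu ncfn pycla ypto bqzq zbhe qkhm xcxc ibzcg nswge vuu
Hunk 5: at line 7 remove [zbhe,qkhm] add [vubre,vhv,abnqz] -> 14 lines: prfl xrkmp dfu ncfn pycla ypto bqzq vubre vhv abnqz xcxc ibzcg nswge vuu
Hunk 6: at line 1 remove [dfu,ncfn] add [wty,qwau] -> 14 lines: prfl xrkmp wty qwau pycla ypto bqzq vubre vhv abnqz xcxc ibzcg nswge vuu

Answer: prfl
xrkmp
wty
qwau
pycla
ypto
bqzq
vubre
vhv
abnqz
xcxc
ibzcg
nswge
vuu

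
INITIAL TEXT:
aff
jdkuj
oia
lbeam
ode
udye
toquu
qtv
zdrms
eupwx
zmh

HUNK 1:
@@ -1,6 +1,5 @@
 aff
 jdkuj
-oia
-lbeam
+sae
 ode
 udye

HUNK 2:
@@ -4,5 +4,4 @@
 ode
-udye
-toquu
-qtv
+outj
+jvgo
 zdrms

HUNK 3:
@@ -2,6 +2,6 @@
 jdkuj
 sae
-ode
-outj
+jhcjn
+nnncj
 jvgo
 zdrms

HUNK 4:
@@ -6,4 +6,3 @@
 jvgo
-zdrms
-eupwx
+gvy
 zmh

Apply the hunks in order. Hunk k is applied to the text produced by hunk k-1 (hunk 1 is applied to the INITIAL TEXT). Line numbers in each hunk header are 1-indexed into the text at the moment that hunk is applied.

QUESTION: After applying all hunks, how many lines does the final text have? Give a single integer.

Hunk 1: at line 1 remove [oia,lbeam] add [sae] -> 10 lines: aff jdkuj sae ode udye toquu qtv zdrms eupwx zmh
Hunk 2: at line 4 remove [udye,toquu,qtv] add [outj,jvgo] -> 9 lines: aff jdkuj sae ode outj jvgo zdrms eupwx zmh
Hunk 3: at line 2 remove [ode,outj] add [jhcjn,nnncj] -> 9 lines: aff jdkuj sae jhcjn nnncj jvgo zdrms eupwx zmh
Hunk 4: at line 6 remove [zdrms,eupwx] add [gvy] -> 8 lines: aff jdkuj sae jhcjn nnncj jvgo gvy zmh
Final line count: 8

Answer: 8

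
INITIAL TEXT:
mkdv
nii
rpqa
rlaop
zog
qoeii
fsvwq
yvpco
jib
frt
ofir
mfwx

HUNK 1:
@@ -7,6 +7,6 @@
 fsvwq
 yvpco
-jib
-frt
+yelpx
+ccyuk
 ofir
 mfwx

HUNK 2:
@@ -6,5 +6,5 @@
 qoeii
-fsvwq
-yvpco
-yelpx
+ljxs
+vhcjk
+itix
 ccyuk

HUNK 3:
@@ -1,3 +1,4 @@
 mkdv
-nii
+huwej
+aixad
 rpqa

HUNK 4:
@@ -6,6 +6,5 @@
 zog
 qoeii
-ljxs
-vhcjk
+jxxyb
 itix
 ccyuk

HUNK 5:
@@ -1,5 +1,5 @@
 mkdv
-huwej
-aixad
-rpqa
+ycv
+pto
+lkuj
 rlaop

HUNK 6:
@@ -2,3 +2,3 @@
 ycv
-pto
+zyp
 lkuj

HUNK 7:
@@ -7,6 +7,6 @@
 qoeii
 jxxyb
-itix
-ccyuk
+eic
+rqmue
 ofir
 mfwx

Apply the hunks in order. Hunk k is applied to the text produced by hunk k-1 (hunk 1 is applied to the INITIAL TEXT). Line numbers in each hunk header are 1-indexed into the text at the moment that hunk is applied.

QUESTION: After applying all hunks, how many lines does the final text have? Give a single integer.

Hunk 1: at line 7 remove [jib,frt] add [yelpx,ccyuk] -> 12 lines: mkdv nii rpqa rlaop zog qoeii fsvwq yvpco yelpx ccyuk ofir mfwx
Hunk 2: at line 6 remove [fsvwq,yvpco,yelpx] add [ljxs,vhcjk,itix] -> 12 lines: mkdv nii rpqa rlaop zog qoeii ljxs vhcjk itix ccyuk ofir mfwx
Hunk 3: at line 1 remove [nii] add [huwej,aixad] -> 13 lines: mkdv huwej aixad rpqa rlaop zog qoeii ljxs vhcjk itix ccyuk ofir mfwx
Hunk 4: at line 6 remove [ljxs,vhcjk] add [jxxyb] -> 12 lines: mkdv huwej aixad rpqa rlaop zog qoeii jxxyb itix ccyuk ofir mfwx
Hunk 5: at line 1 remove [huwej,aixad,rpqa] add [ycv,pto,lkuj] -> 12 lines: mkdv ycv pto lkuj rlaop zog qoeii jxxyb itix ccyuk ofir mfwx
Hunk 6: at line 2 remove [pto] add [zyp] -> 12 lines: mkdv ycv zyp lkuj rlaop zog qoeii jxxyb itix ccyuk ofir mfwx
Hunk 7: at line 7 remove [itix,ccyuk] add [eic,rqmue] -> 12 lines: mkdv ycv zyp lkuj rlaop zog qoeii jxxyb eic rqmue ofir mfwx
Final line count: 12

Answer: 12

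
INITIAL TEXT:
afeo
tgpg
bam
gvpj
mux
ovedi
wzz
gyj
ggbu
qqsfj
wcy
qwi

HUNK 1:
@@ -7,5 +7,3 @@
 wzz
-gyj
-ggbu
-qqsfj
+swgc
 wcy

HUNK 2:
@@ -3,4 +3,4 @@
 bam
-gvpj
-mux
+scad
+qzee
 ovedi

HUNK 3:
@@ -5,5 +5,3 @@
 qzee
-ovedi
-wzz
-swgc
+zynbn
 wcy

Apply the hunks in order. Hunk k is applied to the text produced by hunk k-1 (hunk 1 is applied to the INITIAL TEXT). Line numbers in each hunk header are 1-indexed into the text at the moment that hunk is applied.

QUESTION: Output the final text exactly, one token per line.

Answer: afeo
tgpg
bam
scad
qzee
zynbn
wcy
qwi

Derivation:
Hunk 1: at line 7 remove [gyj,ggbu,qqsfj] add [swgc] -> 10 lines: afeo tgpg bam gvpj mux ovedi wzz swgc wcy qwi
Hunk 2: at line 3 remove [gvpj,mux] add [scad,qzee] -> 10 lines: afeo tgpg bam scad qzee ovedi wzz swgc wcy qwi
Hunk 3: at line 5 remove [ovedi,wzz,swgc] add [zynbn] -> 8 lines: afeo tgpg bam scad qzee zynbn wcy qwi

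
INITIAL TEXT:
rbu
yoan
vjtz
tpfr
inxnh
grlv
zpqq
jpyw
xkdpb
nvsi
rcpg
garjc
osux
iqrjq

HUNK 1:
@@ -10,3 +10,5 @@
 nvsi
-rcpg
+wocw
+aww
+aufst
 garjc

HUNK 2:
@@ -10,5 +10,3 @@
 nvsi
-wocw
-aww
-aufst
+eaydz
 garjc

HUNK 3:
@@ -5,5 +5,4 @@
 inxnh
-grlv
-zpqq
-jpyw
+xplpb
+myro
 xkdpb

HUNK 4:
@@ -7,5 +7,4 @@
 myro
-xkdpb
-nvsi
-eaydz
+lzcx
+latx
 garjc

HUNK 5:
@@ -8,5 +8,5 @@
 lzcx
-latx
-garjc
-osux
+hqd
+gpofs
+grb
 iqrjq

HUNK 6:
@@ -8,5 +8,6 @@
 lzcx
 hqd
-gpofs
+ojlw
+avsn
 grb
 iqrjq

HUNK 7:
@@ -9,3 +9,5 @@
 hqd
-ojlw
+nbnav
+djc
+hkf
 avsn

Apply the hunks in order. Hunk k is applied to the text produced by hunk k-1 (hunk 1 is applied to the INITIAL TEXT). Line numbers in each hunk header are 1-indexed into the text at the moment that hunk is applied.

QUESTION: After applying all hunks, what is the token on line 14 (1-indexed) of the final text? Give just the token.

Answer: grb

Derivation:
Hunk 1: at line 10 remove [rcpg] add [wocw,aww,aufst] -> 16 lines: rbu yoan vjtz tpfr inxnh grlv zpqq jpyw xkdpb nvsi wocw aww aufst garjc osux iqrjq
Hunk 2: at line 10 remove [wocw,aww,aufst] add [eaydz] -> 14 lines: rbu yoan vjtz tpfr inxnh grlv zpqq jpyw xkdpb nvsi eaydz garjc osux iqrjq
Hunk 3: at line 5 remove [grlv,zpqq,jpyw] add [xplpb,myro] -> 13 lines: rbu yoan vjtz tpfr inxnh xplpb myro xkdpb nvsi eaydz garjc osux iqrjq
Hunk 4: at line 7 remove [xkdpb,nvsi,eaydz] add [lzcx,latx] -> 12 lines: rbu yoan vjtz tpfr inxnh xplpb myro lzcx latx garjc osux iqrjq
Hunk 5: at line 8 remove [latx,garjc,osux] add [hqd,gpofs,grb] -> 12 lines: rbu yoan vjtz tpfr inxnh xplpb myro lzcx hqd gpofs grb iqrjq
Hunk 6: at line 8 remove [gpofs] add [ojlw,avsn] -> 13 lines: rbu yoan vjtz tpfr inxnh xplpb myro lzcx hqd ojlw avsn grb iqrjq
Hunk 7: at line 9 remove [ojlw] add [nbnav,djc,hkf] -> 15 lines: rbu yoan vjtz tpfr inxnh xplpb myro lzcx hqd nbnav djc hkf avsn grb iqrjq
Final line 14: grb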